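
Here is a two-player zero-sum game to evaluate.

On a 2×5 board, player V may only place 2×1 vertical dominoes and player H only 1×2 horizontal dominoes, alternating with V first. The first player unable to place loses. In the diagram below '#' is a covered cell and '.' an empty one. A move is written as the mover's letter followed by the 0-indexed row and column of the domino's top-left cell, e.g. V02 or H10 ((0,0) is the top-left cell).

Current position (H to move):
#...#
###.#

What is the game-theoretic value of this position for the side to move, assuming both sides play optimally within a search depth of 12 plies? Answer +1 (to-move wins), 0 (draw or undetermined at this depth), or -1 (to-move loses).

p1 H@[#...#/###.#]: H01[###.#/###.#]-1 H02[#.###/###.#]+1*
p2 V@[#.###/###.#] terminal -1; root [#...#/###.#] d12

value(#...#/###.#, H) = +1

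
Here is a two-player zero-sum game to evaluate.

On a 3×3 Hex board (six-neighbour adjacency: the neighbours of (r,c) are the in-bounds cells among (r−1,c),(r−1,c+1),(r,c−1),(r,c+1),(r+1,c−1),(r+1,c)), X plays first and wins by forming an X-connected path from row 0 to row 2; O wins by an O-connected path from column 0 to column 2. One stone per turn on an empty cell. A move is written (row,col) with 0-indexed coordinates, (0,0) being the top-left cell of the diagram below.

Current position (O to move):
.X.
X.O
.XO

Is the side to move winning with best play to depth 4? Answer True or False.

O winning at [.X./X.O/.XO]: False

[.X./X.O/.XO] O move#1: (0,0):-1/OX./X.O/.XO*, (0,2):-1/.XO/X.O/.XO, (1,1):-1/.X./XOO/.XO, (2,0):-1/.X./X.O/OXO
[OX./X.O/.XO] X move#2: (0,2):+1/OXX/X.O/.XO*, (1,1):+1/OX./XXO/.XO, (2,0):+1/OX./X.O/XXO
[OXX/X.O/.XO] O move#3: (1,1):-1/OXX/XOO/.XO*, (2,0):-1/OXX/X.O/OXO
[OXX/XOO/.XO] X move#4: (2,0):+1/OXX/XOO/XXO*
[OXX/XOO/XXO] end (terminal -1, O#5); searched .X./X.O/.XO to 4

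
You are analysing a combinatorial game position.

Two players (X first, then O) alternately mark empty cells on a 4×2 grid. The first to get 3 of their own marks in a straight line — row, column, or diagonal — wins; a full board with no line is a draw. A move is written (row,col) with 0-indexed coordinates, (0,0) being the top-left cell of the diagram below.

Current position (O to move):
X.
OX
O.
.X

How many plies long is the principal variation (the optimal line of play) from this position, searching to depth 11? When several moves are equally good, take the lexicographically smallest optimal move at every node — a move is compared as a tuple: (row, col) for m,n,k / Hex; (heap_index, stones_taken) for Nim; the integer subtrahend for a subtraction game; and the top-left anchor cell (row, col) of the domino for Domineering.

PV length from [X./OX/O./.X]: 1 ply

ply 1, O at X./OX/O./.X | (0,1)=-1→XO/OX/O./.X; (2,1)=+0→X./OX/OO/.X; (3,0)=+1→X./OX/O./OX*
ply 2: X./OX/O./OX is terminal -1 (X); from X./OX/O./.X depth 11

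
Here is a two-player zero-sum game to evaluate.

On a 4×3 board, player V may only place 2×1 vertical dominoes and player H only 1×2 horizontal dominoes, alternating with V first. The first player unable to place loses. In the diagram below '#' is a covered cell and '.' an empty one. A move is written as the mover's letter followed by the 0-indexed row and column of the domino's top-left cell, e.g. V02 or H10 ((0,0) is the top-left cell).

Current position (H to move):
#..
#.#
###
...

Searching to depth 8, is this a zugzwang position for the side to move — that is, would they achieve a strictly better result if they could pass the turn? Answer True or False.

zugzwang(#../#.#/###/..., H) = False

[#../#.#/###/...] H move#1: H01:+1/###/#.#/###/...*, H30:-1/#../#.#/###/##., H31:-1/#../#.#/###/.##
[###/#.#/###/...] end (terminal -1, V#2); searched #../#.#/###/... to 8
if H skipped the turn, V would face:
~ [#../#.#/###/...] V move#1: V01:-1/##./###/###/...*
~ [##./###/###/...] H move#2: H30:+1/##./###/###/##.*, H31:+1/##./###/###/.##
~ [##./###/###/##.] end (terminal -1, V#3); searched #../#.#/###/... to 8
compare (H): move=+1 vs pass=+1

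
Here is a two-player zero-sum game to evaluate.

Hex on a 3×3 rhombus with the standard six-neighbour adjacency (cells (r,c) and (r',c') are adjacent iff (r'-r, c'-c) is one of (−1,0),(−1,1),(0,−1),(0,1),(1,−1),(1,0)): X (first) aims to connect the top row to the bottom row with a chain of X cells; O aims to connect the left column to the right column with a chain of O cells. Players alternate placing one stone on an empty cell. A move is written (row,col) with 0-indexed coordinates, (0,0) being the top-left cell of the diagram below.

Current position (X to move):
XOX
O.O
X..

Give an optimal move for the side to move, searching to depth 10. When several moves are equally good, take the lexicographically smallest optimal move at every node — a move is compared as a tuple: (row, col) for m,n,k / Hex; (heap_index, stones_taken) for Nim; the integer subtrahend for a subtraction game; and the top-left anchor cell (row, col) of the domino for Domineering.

[XOX/O.O/X..] X move#1: (1,1):+1/XOX/OXO/X..*, (2,1):-1/XOX/O.O/XX., (2,2):-1/XOX/O.O/X.X
[XOX/OXO/X..] end (terminal -1, O#2); searched XOX/O.O/X.. to 10

X's best at [XOX/O.O/X..]: (1,1)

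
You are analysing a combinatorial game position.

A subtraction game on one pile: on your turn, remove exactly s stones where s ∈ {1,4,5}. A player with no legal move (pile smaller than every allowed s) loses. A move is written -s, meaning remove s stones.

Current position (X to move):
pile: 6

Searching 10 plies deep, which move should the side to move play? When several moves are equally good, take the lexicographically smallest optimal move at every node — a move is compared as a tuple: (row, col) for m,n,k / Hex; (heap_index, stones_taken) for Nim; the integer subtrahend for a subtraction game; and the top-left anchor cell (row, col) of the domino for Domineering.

ply 1, X at 6 | -1=-1→5; -4=+1→2*; -5=-1→1
ply 2, O at 2 | -1=-1→1*
ply 3, X at 1 | -1=+1→0*
ply 4: 0 is terminal -1 (O); from 6 depth 10

X's best at [6]: -4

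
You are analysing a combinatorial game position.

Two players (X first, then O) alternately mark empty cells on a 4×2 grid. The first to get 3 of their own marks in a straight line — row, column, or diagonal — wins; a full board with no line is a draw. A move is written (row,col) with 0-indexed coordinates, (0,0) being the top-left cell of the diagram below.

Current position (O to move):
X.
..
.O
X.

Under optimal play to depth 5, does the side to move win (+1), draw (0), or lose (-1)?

value(X./../.O/X., O) = +1

ply 1, O at X./../.O/X. | (0,1)=+0→XO/../.O/X.; (1,0)=+0→X./O./.O/X.; (1,1)=+1→X./.O/.O/X.*; (2,0)=+0→X./../OO/X.; (3,1)=+0→X./../.O/XO
ply 2, X at X./.O/.O/X. | (0,1)=-1→XX/.O/.O/X.*; (1,0)=-1→X./XO/.O/X.; (2,0)=-1→X./.O/XO/X.; (3,1)=-1→X./.O/.O/XX
ply 3, O at XX/.O/.O/X. | (1,0)=+0→XX/OO/.O/X.; (2,0)=+0→XX/.O/OO/X.; (3,1)=+1→XX/.O/.O/XO*
ply 4: XX/.O/.O/XO is terminal -1 (X); from X./../.O/X. depth 5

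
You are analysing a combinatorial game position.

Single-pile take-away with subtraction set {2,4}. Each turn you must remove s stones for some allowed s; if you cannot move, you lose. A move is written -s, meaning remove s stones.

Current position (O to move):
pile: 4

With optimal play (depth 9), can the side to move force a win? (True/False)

O winning at [4]: True

ply 1, O at 4 | -2=-1→2; -4=+1→0*
ply 2: 0 is terminal -1 (X); from 4 depth 9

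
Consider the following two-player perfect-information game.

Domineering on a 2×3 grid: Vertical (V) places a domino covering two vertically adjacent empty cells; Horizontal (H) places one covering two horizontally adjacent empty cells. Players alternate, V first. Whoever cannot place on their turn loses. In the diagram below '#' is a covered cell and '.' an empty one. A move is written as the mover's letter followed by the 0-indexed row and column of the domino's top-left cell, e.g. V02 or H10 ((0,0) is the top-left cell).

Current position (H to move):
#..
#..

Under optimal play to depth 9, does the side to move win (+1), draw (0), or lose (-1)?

[#../#..] H move#1: H01:+1/###/#..*, H11:+1/#../###
[###/#..] end (terminal -1, V#2); searched #../#.. to 9

value(#../#.., H) = +1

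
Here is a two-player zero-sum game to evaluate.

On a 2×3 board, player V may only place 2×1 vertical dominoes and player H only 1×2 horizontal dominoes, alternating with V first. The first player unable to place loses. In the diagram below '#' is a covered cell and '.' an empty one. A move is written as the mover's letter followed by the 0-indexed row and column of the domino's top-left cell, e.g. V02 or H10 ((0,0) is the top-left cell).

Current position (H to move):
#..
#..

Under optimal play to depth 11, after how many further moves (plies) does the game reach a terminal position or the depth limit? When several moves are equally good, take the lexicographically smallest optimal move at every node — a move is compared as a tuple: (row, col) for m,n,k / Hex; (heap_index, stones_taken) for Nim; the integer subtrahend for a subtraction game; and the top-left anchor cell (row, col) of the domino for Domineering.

PV length from [#../#..]: 1 ply

[#../#..] H move#1: H01:+1/###/#..*, H11:+1/#../###
[###/#..] end (terminal -1, V#2); searched #../#.. to 11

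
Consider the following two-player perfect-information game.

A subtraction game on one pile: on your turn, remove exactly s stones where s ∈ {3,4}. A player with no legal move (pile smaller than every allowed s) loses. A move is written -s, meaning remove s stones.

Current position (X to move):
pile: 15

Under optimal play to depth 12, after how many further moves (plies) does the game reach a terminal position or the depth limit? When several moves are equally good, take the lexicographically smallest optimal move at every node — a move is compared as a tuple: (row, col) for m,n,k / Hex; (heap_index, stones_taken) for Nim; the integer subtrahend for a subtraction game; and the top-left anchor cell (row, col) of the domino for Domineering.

[15] X move#1: -3:-1/12*, -4:-1/11
[12] O move#2: -3:+1/9*, -4:+1/8
[9] X move#3: -3:-1/6*, -4:-1/5
[6] O move#4: -3:-1/3, -4:+1/2*
[2] end (terminal -1, X#5); searched 15 to 12

PV length from [15]: 4 plies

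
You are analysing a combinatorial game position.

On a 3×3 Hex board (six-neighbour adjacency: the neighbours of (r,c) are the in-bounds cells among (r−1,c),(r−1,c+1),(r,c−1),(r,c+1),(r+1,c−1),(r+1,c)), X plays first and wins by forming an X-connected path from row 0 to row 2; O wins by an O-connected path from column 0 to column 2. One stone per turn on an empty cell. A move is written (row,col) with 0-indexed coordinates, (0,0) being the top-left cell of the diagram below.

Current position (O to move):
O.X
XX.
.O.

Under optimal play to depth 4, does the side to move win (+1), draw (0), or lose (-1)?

p1 O@[O.X/XX./.O.]: (0,1)[OOX/XX./.O.]-1 (1,2)[O.X/XXO/.O.]-1 (2,0)[O.X/XX./OO.]+1* (2,2)[O.X/XX./.OO]-1
p2 X@[O.X/XX./OO.]: (0,1)[OXX/XX./OO.]-1* (1,2)[O.X/XXX/OO.]-1 (2,2)[O.X/XX./OOX]-1
p3 O@[OXX/XX./OO.]: (1,2)[OXX/XXO/OO.]+1* (2,2)[OXX/XX./OOO]+1
p4 X@[OXX/XXO/OO.] terminal -1; root [O.X/XX./.O.] d4

value(O.X/XX./.O., O) = +1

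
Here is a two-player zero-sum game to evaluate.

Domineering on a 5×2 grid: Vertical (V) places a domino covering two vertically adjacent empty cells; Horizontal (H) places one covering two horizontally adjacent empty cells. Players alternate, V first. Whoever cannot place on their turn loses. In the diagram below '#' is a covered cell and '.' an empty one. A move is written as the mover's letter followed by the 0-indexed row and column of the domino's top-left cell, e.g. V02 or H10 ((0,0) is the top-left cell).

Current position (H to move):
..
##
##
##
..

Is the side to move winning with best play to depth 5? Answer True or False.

[../##/##/##/..] H move#1: H00:+1/##/##/##/##/..*, H40:+1/../##/##/##/##
[##/##/##/##/..] end (terminal -1, V#2); searched ../##/##/##/.. to 5

H winning at [../##/##/##/..]: True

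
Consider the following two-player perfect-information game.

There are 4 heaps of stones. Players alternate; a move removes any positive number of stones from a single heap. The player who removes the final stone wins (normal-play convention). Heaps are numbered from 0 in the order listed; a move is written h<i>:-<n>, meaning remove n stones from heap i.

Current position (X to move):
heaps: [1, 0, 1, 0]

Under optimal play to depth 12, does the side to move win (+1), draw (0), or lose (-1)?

value((1,0,1,0), X) = -1

[(1,0,1,0)] X move#1: h0:-1:-1/(0,0,1,0)*, h2:-1:-1/(1,0,0,0)
[(0,0,1,0)] O move#2: h2:-1:+1/(0,0,0,0)*
[(0,0,0,0)] end (terminal -1, X#3); searched (1,0,1,0) to 12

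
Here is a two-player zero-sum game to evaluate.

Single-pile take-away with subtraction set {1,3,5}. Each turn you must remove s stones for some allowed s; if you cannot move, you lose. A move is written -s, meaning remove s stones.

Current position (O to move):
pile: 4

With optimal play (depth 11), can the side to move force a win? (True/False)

O winning at [4]: False

[4] O move#1: -1:-1/3*, -3:-1/1
[3] X move#2: -1:+1/2*, -3:+1/0
[2] O move#3: -1:-1/1*
[1] X move#4: -1:+1/0*
[0] end (terminal -1, O#5); searched 4 to 11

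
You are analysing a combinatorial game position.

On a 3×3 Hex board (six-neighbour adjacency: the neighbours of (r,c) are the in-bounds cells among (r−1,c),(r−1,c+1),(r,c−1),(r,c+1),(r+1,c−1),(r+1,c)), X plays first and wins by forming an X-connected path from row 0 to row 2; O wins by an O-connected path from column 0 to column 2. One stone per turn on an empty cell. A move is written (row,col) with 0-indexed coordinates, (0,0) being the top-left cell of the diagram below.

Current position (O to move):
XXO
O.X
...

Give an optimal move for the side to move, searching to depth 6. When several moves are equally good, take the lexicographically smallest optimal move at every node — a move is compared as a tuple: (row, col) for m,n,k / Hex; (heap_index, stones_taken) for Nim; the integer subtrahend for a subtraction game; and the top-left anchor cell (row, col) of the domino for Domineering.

p1 O@[XXO/O.X/...]: (1,1)[XXO/OOX/...]+1* (2,0)[XXO/O.X/O..]-1 (2,1)[XXO/O.X/.O.]-1 (2,2)[XXO/O.X/..O]-1
p2 X@[XXO/OOX/...] terminal -1; root [XXO/O.X/...] d6

O's best at [XXO/O.X/...]: (1,1)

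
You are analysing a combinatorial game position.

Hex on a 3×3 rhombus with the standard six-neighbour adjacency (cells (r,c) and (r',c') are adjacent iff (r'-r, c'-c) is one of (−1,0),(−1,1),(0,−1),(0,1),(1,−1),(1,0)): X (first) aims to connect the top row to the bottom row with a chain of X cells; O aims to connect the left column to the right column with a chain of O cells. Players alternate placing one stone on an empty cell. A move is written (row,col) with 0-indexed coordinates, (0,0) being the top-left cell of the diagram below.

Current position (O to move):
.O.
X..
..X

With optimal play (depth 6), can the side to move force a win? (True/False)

O winning at [.O./X../..X]: True

ply 1, O at .O./X../..X | (0,0)=-1→OO./X../..X; (0,2)=-1→.OO/X../..X; (1,1)=+1→.O./XO./..X*; (1,2)=-1→.O./X.O/..X; (2,0)=-1→.O./X../O.X; (2,1)=-1→.O./X../.OX
ply 2, X at .O./XO./..X | (0,0)=-1→XO./XO./..X*; (0,2)=-1→.OX/XO./..X; (1,2)=-1→.O./XOX/..X; (2,0)=-1→.O./XO./X.X; (2,1)=-1→.O./XO./.XX
ply 3, O at XO./XO./..X | (0,2)=-1→XOO/XO./..X; (1,2)=-1→XO./XOO/..X; (2,0)=+1→XO./XO./O.X*; (2,1)=-1→XO./XO./.OX
ply 4, X at XO./XO./O.X | (0,2)=-1→XOX/XO./O.X*; (1,2)=-1→XO./XOX/O.X; (2,1)=-1→XO./XO./OXX
ply 5, O at XOX/XO./O.X | (1,2)=+1→XOX/XOO/O.X*; (2,1)=-1→XOX/XO./OOX
ply 6: XOX/XOO/O.X is terminal -1 (X); from .O./X../..X depth 6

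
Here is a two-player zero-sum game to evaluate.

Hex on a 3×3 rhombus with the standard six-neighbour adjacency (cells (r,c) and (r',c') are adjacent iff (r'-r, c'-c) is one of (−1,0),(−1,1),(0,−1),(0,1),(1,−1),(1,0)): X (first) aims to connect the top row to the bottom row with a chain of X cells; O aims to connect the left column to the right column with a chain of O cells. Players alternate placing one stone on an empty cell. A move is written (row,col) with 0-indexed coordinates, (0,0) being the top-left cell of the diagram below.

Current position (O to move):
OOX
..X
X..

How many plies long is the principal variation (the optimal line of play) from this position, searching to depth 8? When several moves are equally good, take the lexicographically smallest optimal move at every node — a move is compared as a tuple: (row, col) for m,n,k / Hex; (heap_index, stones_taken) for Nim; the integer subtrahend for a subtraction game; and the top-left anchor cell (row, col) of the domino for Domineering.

ply 1, O at OOX/..X/X.. | (1,0)=-1→OOX/O.X/X..*; (1,1)=-1→OOX/.OX/X..; (2,1)=-1→OOX/..X/XO.; (2,2)=-1→OOX/..X/X.O
ply 2, X at OOX/O.X/X.. | (1,1)=+1→OOX/OXX/X..*; (2,1)=+1→OOX/O.X/XX.; (2,2)=+1→OOX/O.X/X.X
ply 3: OOX/OXX/X.. is terminal -1 (O); from OOX/..X/X.. depth 8

PV length from [OOX/..X/X..]: 2 plies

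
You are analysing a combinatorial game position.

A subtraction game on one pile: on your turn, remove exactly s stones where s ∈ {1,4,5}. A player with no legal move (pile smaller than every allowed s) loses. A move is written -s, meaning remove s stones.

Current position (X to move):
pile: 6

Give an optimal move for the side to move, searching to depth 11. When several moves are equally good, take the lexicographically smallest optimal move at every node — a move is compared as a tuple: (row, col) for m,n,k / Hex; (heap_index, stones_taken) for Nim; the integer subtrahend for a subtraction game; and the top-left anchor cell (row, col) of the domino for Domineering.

[6] X move#1: -1:-1/5, -4:+1/2*, -5:-1/1
[2] O move#2: -1:-1/1*
[1] X move#3: -1:+1/0*
[0] end (terminal -1, O#4); searched 6 to 11

X's best at [6]: -4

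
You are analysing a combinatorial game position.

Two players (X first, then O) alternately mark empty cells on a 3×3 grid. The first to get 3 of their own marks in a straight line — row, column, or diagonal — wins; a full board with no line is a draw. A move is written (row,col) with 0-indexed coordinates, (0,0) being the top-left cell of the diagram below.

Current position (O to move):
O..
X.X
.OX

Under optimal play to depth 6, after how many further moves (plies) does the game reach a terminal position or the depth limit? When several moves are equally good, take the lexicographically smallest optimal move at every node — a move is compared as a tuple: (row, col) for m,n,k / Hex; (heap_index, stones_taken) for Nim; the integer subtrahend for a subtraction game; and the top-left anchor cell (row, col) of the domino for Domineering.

p1 O@[O../X.X/.OX]: (0,1)[OO./X.X/.OX]-1* (0,2)[O.O/X.X/.OX]-1 (1,1)[O../XOX/.OX]-1 (2,0)[O../X.X/OOX]-1
p2 X@[OO./X.X/.OX]: (0,2)[OOX/X.X/.OX]+1* (1,1)[OO./XXX/.OX]+1 (2,0)[OO./X.X/XOX]-1
p3 O@[OOX/X.X/.OX] terminal -1; root [O../X.X/.OX] d6

PV length from [O../X.X/.OX]: 2 plies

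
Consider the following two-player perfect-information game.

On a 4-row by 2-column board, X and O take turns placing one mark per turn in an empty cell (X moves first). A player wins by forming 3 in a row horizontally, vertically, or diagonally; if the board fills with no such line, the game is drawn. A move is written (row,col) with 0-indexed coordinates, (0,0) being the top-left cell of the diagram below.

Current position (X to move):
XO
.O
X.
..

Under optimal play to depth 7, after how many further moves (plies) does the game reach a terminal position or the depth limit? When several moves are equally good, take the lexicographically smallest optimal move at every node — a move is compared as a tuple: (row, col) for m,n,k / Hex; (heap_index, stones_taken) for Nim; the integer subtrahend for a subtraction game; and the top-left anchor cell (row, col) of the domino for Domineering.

PV length from [XO/.O/X./..]: 1 ply

[XO/.O/X./..] X move#1: (1,0):+1/XO/XO/X./..*, (2,1):+0/XO/.O/XX/.., (3,0):-1/XO/.O/X./X., (3,1):-1/XO/.O/X./.X
[XO/XO/X./..] end (terminal -1, O#2); searched XO/.O/X./.. to 7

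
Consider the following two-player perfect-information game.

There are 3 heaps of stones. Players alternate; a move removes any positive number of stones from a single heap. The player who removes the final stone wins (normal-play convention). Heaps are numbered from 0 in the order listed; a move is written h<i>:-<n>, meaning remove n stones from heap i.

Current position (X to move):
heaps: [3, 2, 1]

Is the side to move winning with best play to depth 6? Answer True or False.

X winning at [(3,2,1)]: False

ply 1, X at (3,2,1) | h0:-1=-1→(2,2,1)*; h0:-2=-1→(1,2,1); h0:-3=-1→(0,2,1); h1:-1=-1→(3,1,1); h1:-2=-1→(3,0,1); h2:-1=-1→(3,2,0)
ply 2, O at (2,2,1) | h0:-1=-1→(1,2,1); h0:-2=-1→(0,2,1); h1:-1=-1→(2,1,1); h1:-2=-1→(2,0,1); h2:-1=+1→(2,2,0)*
ply 3, X at (2,2,0) | h0:-1=-1→(1,2,0)*; h0:-2=-1→(0,2,0); h1:-1=-1→(2,1,0); h1:-2=-1→(2,0,0)
ply 4, O at (1,2,0) | h0:-1=-1→(0,2,0); h1:-1=+1→(1,1,0)*; h1:-2=-1→(1,0,0)
ply 5, X at (1,1,0) | h0:-1=-1→(0,1,0)*; h1:-1=-1→(1,0,0)
ply 6, O at (0,1,0) | h1:-1=+1→(0,0,0)*
ply 7: (0,0,0) is terminal -1 (X); from (3,2,1) depth 6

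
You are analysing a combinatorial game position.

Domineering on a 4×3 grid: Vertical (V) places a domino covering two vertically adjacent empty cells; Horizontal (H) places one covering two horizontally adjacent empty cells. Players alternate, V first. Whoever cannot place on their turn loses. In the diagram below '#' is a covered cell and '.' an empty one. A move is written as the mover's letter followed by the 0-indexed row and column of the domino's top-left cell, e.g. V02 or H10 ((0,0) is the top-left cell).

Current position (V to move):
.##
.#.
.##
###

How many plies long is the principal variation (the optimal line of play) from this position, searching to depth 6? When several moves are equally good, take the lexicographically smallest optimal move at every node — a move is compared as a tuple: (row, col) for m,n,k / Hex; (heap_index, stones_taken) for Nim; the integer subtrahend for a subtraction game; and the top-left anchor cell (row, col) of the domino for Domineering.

PV length from [.##/.#./.##/###]: 1 ply

p1 V@[.##/.#./.##/###]: V00[###/##./.##/###]+1* V10[.##/##./###/###]+1
p2 H@[###/##./.##/###] terminal -1; root [.##/.#./.##/###] d6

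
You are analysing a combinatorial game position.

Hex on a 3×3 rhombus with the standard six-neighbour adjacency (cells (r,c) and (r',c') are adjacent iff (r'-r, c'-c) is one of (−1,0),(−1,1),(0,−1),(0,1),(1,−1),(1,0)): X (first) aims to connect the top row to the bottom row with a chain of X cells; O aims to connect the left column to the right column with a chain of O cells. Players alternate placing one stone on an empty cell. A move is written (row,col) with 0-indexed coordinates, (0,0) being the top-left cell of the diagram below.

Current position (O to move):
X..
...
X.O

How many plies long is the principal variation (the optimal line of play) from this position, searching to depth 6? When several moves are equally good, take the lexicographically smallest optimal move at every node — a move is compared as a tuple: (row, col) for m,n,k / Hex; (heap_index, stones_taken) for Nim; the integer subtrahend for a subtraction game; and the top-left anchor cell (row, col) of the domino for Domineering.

[X../.../X.O] O move#1: (0,1):-1/XO./.../X.O*, (0,2):-1/X.O/.../X.O, (1,0):-1/X../O../X.O, (1,1):-1/X../.O./X.O, (1,2):-1/X../..O/X.O, (2,1):-1/X../.../XOO
[XO./.../X.O] X move#2: (0,2):+1/XOX/.../X.O*, (1,0):+1/XO./X../X.O, (1,1):+1/XO./.X./X.O, (1,2):+1/XO./..X/X.O, (2,1):+1/XO./.../XXO
[XOX/.../X.O] O move#3: (1,0):-1/XOX/O../X.O*, (1,1):-1/XOX/.O./X.O, (1,2):-1/XOX/..O/X.O, (2,1):-1/XOX/.../XOO
[XOX/O../X.O] X move#4: (1,1):+1/XOX/OX./X.O*, (1,2):+1/XOX/O.X/X.O, (2,1):+1/XOX/O../XXO
[XOX/OX./X.O] end (terminal -1, O#5); searched X../.../X.O to 6

PV length from [X../.../X.O]: 4 plies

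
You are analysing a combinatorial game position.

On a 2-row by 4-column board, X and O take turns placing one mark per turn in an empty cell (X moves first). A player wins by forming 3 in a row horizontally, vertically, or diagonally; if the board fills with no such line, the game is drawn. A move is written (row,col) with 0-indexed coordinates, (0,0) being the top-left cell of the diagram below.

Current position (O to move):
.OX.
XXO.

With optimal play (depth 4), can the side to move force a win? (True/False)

O winning at [.OX./XXO.]: False

[.OX./XXO.] O move#1: (0,0):+0/OOX./XXO.*, (0,3):+0/.OXO/XXO., (1,3):+0/.OX./XXOO
[OOX./XXO.] X move#2: (0,3):+0/OOXX/XXO.*, (1,3):+0/OOX./XXOX
[OOXX/XXO.] O move#3: (1,3):+0/OOXX/XXOO*
[OOXX/XXOO] end (terminal +0, X#4); searched .OX./XXO. to 4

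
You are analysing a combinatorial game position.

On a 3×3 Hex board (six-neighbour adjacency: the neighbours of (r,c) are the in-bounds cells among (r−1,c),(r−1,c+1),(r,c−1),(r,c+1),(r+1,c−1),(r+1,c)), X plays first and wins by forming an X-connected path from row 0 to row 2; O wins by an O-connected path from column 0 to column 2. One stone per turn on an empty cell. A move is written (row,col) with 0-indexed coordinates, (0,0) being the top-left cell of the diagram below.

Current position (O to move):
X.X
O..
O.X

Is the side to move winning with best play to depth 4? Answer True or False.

[X.X/O../O.X] O move#1: (0,1):-1/XOX/O../O.X, (1,1):-1/X.X/OO./O.X, (1,2):+1/X.X/O.O/O.X*, (2,1):-1/X.X/O../OOX
[X.X/O.O/O.X] X move#2: (0,1):-1/XXX/O.O/O.X*, (1,1):-1/X.X/OXO/O.X, (2,1):-1/X.X/O.O/OXX
[XXX/O.O/O.X] O move#3: (1,1):+1/XXX/OOO/O.X*, (2,1):+1/XXX/O.O/OOX
[XXX/OOO/O.X] end (terminal -1, X#4); searched X.X/O../O.X to 4

O winning at [X.X/O../O.X]: True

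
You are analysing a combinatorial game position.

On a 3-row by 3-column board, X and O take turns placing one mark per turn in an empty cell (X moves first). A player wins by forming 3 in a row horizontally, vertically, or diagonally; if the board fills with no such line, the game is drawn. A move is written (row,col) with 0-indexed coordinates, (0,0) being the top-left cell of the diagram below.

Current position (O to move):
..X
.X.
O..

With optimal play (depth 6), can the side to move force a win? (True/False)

p1 O@[..X/.X./O..]: (0,0)[O.X/.X./O..]+0* (0,1)[.OX/.X./O..]-1 (1,0)[..X/OX./O..]-1 (1,2)[..X/.XO/O..]-1 (2,1)[..X/.X./OO.]-1 (2,2)[..X/.X./O.O]+0
p2 X@[O.X/.X./O..]: (0,1)[OXX/.X./O..]-1 (1,0)[O.X/XX./O..]+0* (1,2)[O.X/.XX/O..]-1 (2,1)[O.X/.X./OX.]-1 (2,2)[O.X/.X./O.X]-1
p3 O@[O.X/XX./O..]: (0,1)[OOX/XX./O..]-1 (1,2)[O.X/XXO/O..]+0* (2,1)[O.X/XX./OO.]-1 (2,2)[O.X/XX./O.O]-1
p4 X@[O.X/XXO/O..]: (0,1)[OXX/XXO/O..]+0* (2,1)[O.X/XXO/OX.]+0 (2,2)[O.X/XXO/O.X]+0
p5 O@[OXX/XXO/O..]: (2,1)[OXX/XXO/OO.]+0* (2,2)[OXX/XXO/O.O]-1
p6 X@[OXX/XXO/OO.]: (2,2)[OXX/XXO/OOX]+0*
p7 O@[OXX/XXO/OOX] terminal +0; root [..X/.X./O..] d6

O winning at [..X/.X./O..]: False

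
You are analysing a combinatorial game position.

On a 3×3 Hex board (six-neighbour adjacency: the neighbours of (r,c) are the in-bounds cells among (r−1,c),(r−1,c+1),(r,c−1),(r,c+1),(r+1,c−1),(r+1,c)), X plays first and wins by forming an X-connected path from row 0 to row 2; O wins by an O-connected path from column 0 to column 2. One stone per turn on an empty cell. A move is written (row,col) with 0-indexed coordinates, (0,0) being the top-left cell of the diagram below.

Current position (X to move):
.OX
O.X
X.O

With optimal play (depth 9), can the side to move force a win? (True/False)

ply 1, X at .OX/O.X/X.O | (0,0)=+1→XOX/O.X/X.O*; (1,1)=+1→.OX/OXX/X.O; (2,1)=+1→.OX/O.X/XXO
ply 2, O at XOX/O.X/X.O | (1,1)=-1→XOX/OOX/X.O*; (2,1)=-1→XOX/O.X/XOO
ply 3, X at XOX/OOX/X.O | (2,1)=+1→XOX/OOX/XXO*
ply 4: XOX/OOX/XXO is terminal -1 (O); from .OX/O.X/X.O depth 9

X winning at [.OX/O.X/X.O]: True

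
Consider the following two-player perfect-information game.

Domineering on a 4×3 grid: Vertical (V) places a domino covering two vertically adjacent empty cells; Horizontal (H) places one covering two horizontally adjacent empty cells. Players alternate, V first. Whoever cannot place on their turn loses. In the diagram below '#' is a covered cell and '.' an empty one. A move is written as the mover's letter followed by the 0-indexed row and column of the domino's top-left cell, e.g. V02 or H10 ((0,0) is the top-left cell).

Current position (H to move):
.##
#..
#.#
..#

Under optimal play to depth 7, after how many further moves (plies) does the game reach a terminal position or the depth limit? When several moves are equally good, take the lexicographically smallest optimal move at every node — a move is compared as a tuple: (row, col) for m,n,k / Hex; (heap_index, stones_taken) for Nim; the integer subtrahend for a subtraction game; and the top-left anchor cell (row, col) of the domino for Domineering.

PV length from [.##/#../#.#/..#]: 2 plies

p1 H@[.##/#../#.#/..#]: H11[.##/###/#.#/..#]-1* H30[.##/#../#.#/###]-1
p2 V@[.##/###/#.#/..#]: V21[.##/###/###/.##]+1*
p3 H@[.##/###/###/.##] terminal -1; root [.##/#../#.#/..#] d7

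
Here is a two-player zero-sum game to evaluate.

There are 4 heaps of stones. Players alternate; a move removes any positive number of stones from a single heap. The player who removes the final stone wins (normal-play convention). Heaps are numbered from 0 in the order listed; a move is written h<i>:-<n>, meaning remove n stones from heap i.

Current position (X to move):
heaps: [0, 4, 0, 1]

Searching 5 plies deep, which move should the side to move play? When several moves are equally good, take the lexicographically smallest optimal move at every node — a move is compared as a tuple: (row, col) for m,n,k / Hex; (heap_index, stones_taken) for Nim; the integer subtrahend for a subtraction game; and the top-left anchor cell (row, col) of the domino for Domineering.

[(0,4,0,1)] X move#1: h1:-1:-1/(0,3,0,1), h1:-2:-1/(0,2,0,1), h1:-3:+1/(0,1,0,1)*, h1:-4:-1/(0,0,0,1), h3:-1:-1/(0,4,0,0)
[(0,1,0,1)] O move#2: h1:-1:-1/(0,0,0,1)*, h3:-1:-1/(0,1,0,0)
[(0,0,0,1)] X move#3: h3:-1:+1/(0,0,0,0)*
[(0,0,0,0)] end (terminal -1, O#4); searched (0,4,0,1) to 5

X's best at [(0,4,0,1)]: h1:-3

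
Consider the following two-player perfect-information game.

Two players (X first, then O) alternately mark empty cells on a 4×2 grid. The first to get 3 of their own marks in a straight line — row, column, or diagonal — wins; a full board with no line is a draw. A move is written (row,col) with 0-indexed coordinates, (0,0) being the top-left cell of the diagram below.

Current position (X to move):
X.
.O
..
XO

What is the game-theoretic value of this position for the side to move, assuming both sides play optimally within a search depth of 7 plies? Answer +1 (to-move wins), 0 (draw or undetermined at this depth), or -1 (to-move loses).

p1 X@[X./.O/../XO]: (0,1)[XX/.O/../XO]-1 (1,0)[X./XO/../XO]-1 (2,0)[X./.O/X./XO]-1 (2,1)[X./.O/.X/XO]+0*
p2 O@[X./.O/.X/XO]: (0,1)[XO/.O/.X/XO]+0* (1,0)[X./OO/.X/XO]+0 (2,0)[X./.O/OX/XO]+0
p3 X@[XO/.O/.X/XO]: (1,0)[XO/XO/.X/XO]+0* (2,0)[XO/.O/XX/XO]+0
p4 O@[XO/XO/.X/XO]: (2,0)[XO/XO/OX/XO]+0*
p5 X@[XO/XO/OX/XO] terminal +0; root [X./.O/../XO] d7

value(X./.O/../XO, X) = 0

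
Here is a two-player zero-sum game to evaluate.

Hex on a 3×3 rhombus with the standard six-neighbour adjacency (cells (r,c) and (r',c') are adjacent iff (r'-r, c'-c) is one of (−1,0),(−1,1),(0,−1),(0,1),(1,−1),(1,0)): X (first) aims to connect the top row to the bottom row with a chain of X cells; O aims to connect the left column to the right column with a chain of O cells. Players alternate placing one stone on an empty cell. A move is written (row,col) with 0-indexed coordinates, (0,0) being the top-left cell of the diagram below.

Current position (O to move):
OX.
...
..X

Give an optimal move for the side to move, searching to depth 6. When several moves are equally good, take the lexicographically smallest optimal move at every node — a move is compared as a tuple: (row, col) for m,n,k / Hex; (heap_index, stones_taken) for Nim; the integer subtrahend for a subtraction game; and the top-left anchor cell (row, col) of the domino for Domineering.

O's best at [OX./.../..X]: (1,1)

ply 1, O at OX./.../..X | (0,2)=-1→OXO/.../..X; (1,0)=-1→OX./O../..X; (1,1)=+1→OX./.O./..X*; (1,2)=-1→OX./..O/..X; (2,0)=-1→OX./.../O.X; (2,1)=-1→OX./.../.OX
ply 2, X at OX./.O./..X | (0,2)=-1→OXX/.O./..X*; (1,0)=-1→OX./XO./..X; (1,2)=-1→OX./.OX/..X; (2,0)=-1→OX./.O./X.X; (2,1)=-1→OX./.O./.XX
ply 3, O at OXX/.O./..X | (1,0)=-1→OXX/OO./..X; (1,2)=+1→OXX/.OO/..X*; (2,0)=-1→OXX/.O./O.X; (2,1)=-1→OXX/.O./.OX
ply 4, X at OXX/.OO/..X | (1,0)=-1→OXX/XOO/..X*; (2,0)=-1→OXX/.OO/X.X; (2,1)=-1→OXX/.OO/.XX
ply 5, O at OXX/XOO/..X | (2,0)=+1→OXX/XOO/O.X*; (2,1)=-1→OXX/XOO/.OX
ply 6: OXX/XOO/O.X is terminal -1 (X); from OX./.../..X depth 6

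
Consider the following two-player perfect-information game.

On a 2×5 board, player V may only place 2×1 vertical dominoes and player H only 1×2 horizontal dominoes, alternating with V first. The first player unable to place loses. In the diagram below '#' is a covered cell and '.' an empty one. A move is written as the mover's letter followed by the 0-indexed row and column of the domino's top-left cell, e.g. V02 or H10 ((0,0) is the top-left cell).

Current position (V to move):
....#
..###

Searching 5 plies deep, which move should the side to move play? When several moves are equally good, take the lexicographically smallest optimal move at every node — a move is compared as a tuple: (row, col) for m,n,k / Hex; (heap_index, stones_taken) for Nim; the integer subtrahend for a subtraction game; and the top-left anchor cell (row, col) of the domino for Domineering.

V's best at [....#/..###]: V01

p1 V@[....#/..###]: V00[#...#/#.###]-1 V01[.#..#/.####]+1*
p2 H@[.#..#/.####]: H02[.####/.####]-1*
p3 V@[.####/.####]: V00[#####/#####]+1*
p4 H@[#####/#####] terminal -1; root [....#/..###] d5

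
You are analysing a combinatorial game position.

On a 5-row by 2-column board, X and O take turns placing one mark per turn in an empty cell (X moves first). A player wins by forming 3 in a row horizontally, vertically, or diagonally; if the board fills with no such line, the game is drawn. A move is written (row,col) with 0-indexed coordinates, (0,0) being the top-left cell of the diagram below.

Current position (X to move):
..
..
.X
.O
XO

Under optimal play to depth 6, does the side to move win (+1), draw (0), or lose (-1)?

ply 1, X at ../../.X/.O/XO | (0,0)=+0→X./../.X/.O/XO*; (0,1)=+0→.X/../.X/.O/XO; (1,0)=+0→../X./.X/.O/XO; (1,1)=+0→../.X/.X/.O/XO; (2,0)=+0→../../XX/.O/XO; (3,0)=+0→../../.X/XO/XO
ply 2, O at X./../.X/.O/XO | (0,1)=-1→XO/../.X/.O/XO; (1,0)=+0→X./O./.X/.O/XO*; (1,1)=-1→X./.O/.X/.O/XO; (2,0)=+0→X./../OX/.O/XO; (3,0)=+0→X./../.X/OO/XO
ply 3, X at X./O./.X/.O/XO | (0,1)=+0→XX/O./.X/.O/XO*; (1,1)=+0→X./OX/.X/.O/XO; (2,0)=+0→X./O./XX/.O/XO; (3,0)=+0→X./O./.X/XO/XO
ply 4, O at XX/O./.X/.O/XO | (1,1)=+0→XX/OO/.X/.O/XO*; (2,0)=-1→XX/O./OX/.O/XO; (3,0)=-1→XX/O./.X/OO/XO
ply 5, X at XX/OO/.X/.O/XO | (2,0)=+0→XX/OO/XX/.O/XO*; (3,0)=+0→XX/OO/.X/XO/XO
ply 6, O at XX/OO/XX/.O/XO | (3,0)=+0→XX/OO/XX/OO/XO*
ply 7: XX/OO/XX/OO/XO is terminal +0 (X); from ../../.X/.O/XO depth 6

value(../../.X/.O/XO, X) = 0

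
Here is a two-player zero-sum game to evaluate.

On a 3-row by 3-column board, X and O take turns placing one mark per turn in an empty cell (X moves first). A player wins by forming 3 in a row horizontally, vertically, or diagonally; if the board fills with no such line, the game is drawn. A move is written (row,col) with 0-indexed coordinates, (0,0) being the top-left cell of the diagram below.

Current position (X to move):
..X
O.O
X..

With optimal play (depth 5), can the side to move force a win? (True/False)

ply 1, X at ..X/O.O/X.. | (0,0)=-1→X.X/O.O/X..; (0,1)=-1→.XX/O.O/X..; (1,1)=+1→..X/OXO/X..*; (2,1)=-1→..X/O.O/XX.; (2,2)=-1→..X/O.O/X.X
ply 2: ..X/OXO/X.. is terminal -1 (O); from ..X/O.O/X.. depth 5

X winning at [..X/O.O/X..]: True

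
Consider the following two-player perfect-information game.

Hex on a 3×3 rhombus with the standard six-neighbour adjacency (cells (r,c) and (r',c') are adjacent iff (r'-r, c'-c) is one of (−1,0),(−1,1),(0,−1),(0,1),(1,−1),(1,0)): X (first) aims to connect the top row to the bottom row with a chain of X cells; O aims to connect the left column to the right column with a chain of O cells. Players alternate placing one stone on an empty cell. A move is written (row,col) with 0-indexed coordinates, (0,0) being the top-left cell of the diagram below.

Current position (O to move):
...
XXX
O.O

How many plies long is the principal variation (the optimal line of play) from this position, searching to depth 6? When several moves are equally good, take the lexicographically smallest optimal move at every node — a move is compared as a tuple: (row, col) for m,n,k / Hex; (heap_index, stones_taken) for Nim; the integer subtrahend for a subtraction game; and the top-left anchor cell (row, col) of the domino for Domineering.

p1 O@[.../XXX/O.O]: (0,0)[O../XXX/O.O]-1 (0,1)[.O./XXX/O.O]-1 (0,2)[..O/XXX/O.O]-1 (2,1)[.../XXX/OOO]+1*
p2 X@[.../XXX/OOO] terminal -1; root [.../XXX/O.O] d6

PV length from [.../XXX/O.O]: 1 ply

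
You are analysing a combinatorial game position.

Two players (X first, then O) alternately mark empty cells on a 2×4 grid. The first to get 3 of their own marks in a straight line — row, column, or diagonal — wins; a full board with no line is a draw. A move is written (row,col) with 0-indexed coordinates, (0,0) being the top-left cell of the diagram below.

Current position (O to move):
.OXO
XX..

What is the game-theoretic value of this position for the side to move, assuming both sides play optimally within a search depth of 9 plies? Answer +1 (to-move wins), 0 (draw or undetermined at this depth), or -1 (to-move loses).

ply 1, O at .OXO/XX.. | (0,0)=-1→OOXO/XX..; (1,2)=+0→.OXO/XXO.*; (1,3)=-1→.OXO/XX.O
ply 2, X at .OXO/XXO. | (0,0)=+0→XOXO/XXO.*; (1,3)=+0→.OXO/XXOX
ply 3, O at XOXO/XXO. | (1,3)=+0→XOXO/XXOO*
ply 4: XOXO/XXOO is terminal +0 (X); from .OXO/XX.. depth 9

value(.OXO/XX.., O) = 0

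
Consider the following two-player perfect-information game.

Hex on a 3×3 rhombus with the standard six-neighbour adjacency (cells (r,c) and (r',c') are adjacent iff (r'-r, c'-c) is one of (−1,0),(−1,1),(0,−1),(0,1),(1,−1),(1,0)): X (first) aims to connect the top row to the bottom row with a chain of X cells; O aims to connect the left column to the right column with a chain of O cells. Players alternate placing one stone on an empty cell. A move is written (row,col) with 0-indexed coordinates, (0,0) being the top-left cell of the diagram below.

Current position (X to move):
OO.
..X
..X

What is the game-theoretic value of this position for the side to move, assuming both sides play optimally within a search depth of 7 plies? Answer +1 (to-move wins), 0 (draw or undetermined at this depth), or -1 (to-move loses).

value(OO./..X/..X, X) = +1

p1 X@[OO./..X/..X]: (0,2)[OOX/..X/..X]+1* (1,0)[OO./X.X/..X]-1 (1,1)[OO./.XX/..X]-1 (2,0)[OO./..X/X.X]-1 (2,1)[OO./..X/.XX]-1
p2 O@[OOX/..X/..X] terminal -1; root [OO./..X/..X] d7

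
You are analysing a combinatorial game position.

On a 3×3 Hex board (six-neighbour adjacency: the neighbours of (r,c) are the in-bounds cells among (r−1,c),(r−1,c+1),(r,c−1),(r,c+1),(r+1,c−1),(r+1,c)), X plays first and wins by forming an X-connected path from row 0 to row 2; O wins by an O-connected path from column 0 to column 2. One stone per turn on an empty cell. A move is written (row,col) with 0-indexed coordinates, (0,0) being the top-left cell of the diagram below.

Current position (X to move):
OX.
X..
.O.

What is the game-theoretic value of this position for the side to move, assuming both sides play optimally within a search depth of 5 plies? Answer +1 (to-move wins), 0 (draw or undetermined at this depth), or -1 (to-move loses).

value(OX./X../.O., X) = +1

[OX./X../.O.] X move#1: (0,2):-1/OXX/X../.O., (1,1):-1/OX./XX./.O., (1,2):+1/OX./X.X/.O.*, (2,0):+1/OX./X../XO., (2,2):+1/OX./X../.OX
[OX./X.X/.O.] O move#2: (0,2):-1/OXO/X.X/.O.*, (1,1):-1/OX./XOX/.O., (2,0):-1/OX./X.X/OO., (2,2):-1/OX./X.X/.OO
[OXO/X.X/.O.] X move#3: (1,1):+1/OXO/XXX/.O.*, (2,0):+1/OXO/X.X/XO., (2,2):+1/OXO/X.X/.OX
[OXO/XXX/.O.] O move#4: (2,0):-1/OXO/XXX/OO.*, (2,2):-1/OXO/XXX/.OO
[OXO/XXX/OO.] X move#5: (2,2):+1/OXO/XXX/OOX*
[OXO/XXX/OOX] end (terminal -1, O#6); searched OX./X../.O. to 5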